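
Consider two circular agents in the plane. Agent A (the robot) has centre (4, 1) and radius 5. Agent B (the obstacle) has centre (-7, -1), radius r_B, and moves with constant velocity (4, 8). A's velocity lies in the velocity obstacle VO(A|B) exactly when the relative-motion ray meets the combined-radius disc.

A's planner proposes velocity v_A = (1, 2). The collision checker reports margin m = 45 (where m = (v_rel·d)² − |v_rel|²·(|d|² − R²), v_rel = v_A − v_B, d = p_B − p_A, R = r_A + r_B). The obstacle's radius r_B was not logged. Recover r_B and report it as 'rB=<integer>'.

m = 45
d = (-11, -2);  v_rel = (-3, -6),  |v_rel|² = 45
v_rel×d = (-3)·(-2) − (-6)·(-11) = -60
since m = R²·45 − (-60)²:  R² = (3600 + 45) / 45 = 81
R = √81 = 9  ⇒  r_B = 9 − 5 = 4

rB=4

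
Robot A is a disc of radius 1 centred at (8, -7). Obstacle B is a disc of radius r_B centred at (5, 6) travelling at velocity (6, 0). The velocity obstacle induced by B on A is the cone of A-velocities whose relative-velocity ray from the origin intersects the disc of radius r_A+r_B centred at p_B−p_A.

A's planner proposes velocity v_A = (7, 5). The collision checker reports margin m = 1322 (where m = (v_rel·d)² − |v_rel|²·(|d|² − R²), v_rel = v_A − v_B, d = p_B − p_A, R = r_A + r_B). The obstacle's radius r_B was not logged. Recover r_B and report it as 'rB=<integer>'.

m = 1322
d = (-3, 13);  v_rel = (1, 5),  |v_rel|² = 26
v_rel×d = (1)·(13) − (5)·(-3) = 28
since m = R²·26 − 28²:  R² = (784 + 1322) / 26 = 81
R = √81 = 9  ⇒  r_B = 9 − 1 = 8

rB=8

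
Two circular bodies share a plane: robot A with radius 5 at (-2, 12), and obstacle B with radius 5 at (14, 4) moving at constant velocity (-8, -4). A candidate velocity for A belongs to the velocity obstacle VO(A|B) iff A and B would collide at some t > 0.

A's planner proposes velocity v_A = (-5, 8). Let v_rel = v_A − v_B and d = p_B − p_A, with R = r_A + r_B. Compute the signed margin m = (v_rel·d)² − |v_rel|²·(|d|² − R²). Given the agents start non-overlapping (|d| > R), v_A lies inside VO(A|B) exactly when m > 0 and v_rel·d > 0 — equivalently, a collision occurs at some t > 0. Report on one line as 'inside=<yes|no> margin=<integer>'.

d = (16, -8),  |d|² = 320;  R = 5+5 = 10,  c = 320−10² = 220
v_rel = (3, 12),  |v_rel|² = 153;  v_rel·d = (3)·(16) + (12)·(-8) = -48
153·t² + 96·t + 220 = 0  ⇒  m = (-48)² − 153·220 = -31356
m = -31356 < 0,  v_rel·d = -48 < 0  ⇒  outside

inside=no margin=-31356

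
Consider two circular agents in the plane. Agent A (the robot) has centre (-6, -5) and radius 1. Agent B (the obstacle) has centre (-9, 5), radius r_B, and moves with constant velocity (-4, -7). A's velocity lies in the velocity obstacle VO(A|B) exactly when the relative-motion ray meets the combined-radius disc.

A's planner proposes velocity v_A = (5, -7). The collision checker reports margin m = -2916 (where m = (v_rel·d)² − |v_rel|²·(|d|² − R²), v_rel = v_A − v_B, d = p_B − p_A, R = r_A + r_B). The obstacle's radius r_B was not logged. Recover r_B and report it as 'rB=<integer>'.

m = -2916
d = (-3, 10);  v_rel = (9, 0),  |v_rel|² = 81
v_rel×d = (9)·(10) − (0)·(-3) = 90
since m = R²·81 − 90²:  R² = (8100 + -2916) / 81 = 64
R = √64 = 8  ⇒  r_B = 8 − 1 = 7

rB=7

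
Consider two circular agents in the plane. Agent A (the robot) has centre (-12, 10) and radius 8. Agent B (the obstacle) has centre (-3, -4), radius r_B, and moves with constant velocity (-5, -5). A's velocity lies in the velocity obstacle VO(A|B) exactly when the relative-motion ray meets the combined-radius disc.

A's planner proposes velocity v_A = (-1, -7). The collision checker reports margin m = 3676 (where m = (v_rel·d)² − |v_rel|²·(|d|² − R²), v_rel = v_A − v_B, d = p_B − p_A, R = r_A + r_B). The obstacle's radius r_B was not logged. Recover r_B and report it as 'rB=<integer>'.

m = 3676
d = (9, -14);  v_rel = (4, -2),  |v_rel|² = 20
v_rel×d = (4)·(-14) − (-2)·(9) = -38
since m = R²·20 − (-38)²:  R² = (1444 + 3676) / 20 = 256
R = √256 = 16  ⇒  r_B = 16 − 8 = 8

rB=8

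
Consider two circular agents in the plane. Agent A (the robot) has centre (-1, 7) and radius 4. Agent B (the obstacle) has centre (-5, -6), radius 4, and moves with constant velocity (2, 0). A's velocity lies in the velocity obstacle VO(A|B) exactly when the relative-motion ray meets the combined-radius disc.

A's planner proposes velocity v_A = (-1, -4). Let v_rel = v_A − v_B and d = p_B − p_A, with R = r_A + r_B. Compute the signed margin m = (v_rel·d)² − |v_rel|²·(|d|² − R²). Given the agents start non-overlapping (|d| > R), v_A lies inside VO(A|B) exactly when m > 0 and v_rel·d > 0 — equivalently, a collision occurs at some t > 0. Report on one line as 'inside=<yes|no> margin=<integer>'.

d = (-4, -13),  |d|² = 185;  R = 4+4 = 8,  c = 185−8² = 121
v_rel = (-3, -4),  |v_rel|² = 25;  v_rel·d = (-3)·(-4) + (-4)·(-13) = 64
25·t² − 128·t + 121 = 0  ⇒  m = 64² − 25·121 = 1071
m = 1071 > 0,  v_rel·d = 64 > 0  ⇒  inside

inside=yes margin=1071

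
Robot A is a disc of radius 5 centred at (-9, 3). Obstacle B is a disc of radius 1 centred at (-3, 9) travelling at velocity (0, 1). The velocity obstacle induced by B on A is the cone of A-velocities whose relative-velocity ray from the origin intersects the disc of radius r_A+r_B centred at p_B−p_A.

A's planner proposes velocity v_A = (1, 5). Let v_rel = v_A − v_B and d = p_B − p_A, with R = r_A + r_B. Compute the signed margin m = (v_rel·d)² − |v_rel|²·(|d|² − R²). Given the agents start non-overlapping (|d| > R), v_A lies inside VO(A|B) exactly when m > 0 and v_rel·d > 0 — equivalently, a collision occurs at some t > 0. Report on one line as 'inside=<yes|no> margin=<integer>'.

d = (6, 6),  |d|² = 72;  R = 5+1 = 6,  c = 72−6² = 36
v_rel = (1, 4),  |v_rel|² = 17;  v_rel·d = (1)·(6) + (4)·(6) = 30
17·t² − 60·t + 36 = 0  ⇒  m = 30² − 17·36 = 288
m = 288 > 0,  v_rel·d = 30 > 0  ⇒  inside

inside=yes margin=288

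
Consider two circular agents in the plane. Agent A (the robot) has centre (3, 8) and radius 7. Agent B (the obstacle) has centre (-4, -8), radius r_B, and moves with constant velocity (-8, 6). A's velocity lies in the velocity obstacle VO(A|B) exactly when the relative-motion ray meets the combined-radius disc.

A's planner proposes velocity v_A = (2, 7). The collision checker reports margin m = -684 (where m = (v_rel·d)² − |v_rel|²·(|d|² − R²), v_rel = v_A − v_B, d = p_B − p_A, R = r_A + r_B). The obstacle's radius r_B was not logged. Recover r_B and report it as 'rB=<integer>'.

m = -684
d = (-7, -16);  v_rel = (10, 1),  |v_rel|² = 101
v_rel×d = (10)·(-16) − (1)·(-7) = -153
since m = R²·101 − (-153)²:  R² = (23409 + -684) / 101 = 225
R = √225 = 15  ⇒  r_B = 15 − 7 = 8

rB=8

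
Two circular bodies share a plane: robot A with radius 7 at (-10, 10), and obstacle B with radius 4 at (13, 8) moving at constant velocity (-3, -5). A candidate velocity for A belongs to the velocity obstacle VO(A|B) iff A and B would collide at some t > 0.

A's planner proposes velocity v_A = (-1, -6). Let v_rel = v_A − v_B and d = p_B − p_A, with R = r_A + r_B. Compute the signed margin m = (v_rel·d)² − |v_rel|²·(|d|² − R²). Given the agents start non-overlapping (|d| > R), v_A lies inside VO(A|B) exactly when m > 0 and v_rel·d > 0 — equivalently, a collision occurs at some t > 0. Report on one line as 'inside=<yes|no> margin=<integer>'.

d = (23, -2),  |d|² = 533;  R = 7+4 = 11,  c = 533−11² = 412
v_rel = (2, -1),  |v_rel|² = 5;  v_rel·d = (2)·(23) + (-1)·(-2) = 48
5·t² − 96·t + 412 = 0  ⇒  m = 48² − 5·412 = 244
m = 244 > 0,  v_rel·d = 48 > 0  ⇒  inside

inside=yes margin=244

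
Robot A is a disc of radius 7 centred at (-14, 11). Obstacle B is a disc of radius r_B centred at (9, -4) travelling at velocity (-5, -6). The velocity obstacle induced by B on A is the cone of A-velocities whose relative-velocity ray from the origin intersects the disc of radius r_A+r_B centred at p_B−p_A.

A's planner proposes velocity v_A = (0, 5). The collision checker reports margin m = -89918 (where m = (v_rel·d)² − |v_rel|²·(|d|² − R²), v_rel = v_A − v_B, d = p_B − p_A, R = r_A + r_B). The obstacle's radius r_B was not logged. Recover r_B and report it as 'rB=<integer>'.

m = -89918
d = (23, -15);  v_rel = (5, 11),  |v_rel|² = 146
v_rel×d = (5)·(-15) − (11)·(23) = -328
since m = R²·146 − (-328)²:  R² = (107584 + -89918) / 146 = 121
R = √121 = 11  ⇒  r_B = 11 − 7 = 4

rB=4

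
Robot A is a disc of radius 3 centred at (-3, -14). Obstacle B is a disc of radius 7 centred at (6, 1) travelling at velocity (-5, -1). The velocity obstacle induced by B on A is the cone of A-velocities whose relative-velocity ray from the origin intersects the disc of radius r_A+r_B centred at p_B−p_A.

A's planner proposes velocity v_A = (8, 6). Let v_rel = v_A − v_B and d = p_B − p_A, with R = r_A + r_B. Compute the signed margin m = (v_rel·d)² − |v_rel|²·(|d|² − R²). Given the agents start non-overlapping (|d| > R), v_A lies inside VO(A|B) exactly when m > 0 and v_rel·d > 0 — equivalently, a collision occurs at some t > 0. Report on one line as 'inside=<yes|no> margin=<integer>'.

d = (9, 15),  |d|² = 306;  R = 3+7 = 10,  c = 306−10² = 206
v_rel = (13, 7),  |v_rel|² = 218;  v_rel·d = (13)·(9) + (7)·(15) = 222
218·t² − 444·t + 206 = 0  ⇒  m = 222² − 218·206 = 4376
m = 4376 > 0,  v_rel·d = 222 > 0  ⇒  inside

inside=yes margin=4376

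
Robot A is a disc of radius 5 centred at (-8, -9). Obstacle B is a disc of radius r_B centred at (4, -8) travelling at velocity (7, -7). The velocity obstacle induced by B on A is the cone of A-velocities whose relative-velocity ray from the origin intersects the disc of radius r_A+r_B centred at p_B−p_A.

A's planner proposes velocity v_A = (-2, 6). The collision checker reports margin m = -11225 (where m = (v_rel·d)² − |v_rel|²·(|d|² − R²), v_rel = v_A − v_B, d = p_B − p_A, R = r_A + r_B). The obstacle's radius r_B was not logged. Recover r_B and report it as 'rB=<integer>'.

m = -11225
d = (12, 1);  v_rel = (-9, 13),  |v_rel|² = 250
v_rel×d = (-9)·(1) − (13)·(12) = -165
since m = R²·250 − (-165)²:  R² = (27225 + -11225) / 250 = 64
R = √64 = 8  ⇒  r_B = 8 − 5 = 3

rB=3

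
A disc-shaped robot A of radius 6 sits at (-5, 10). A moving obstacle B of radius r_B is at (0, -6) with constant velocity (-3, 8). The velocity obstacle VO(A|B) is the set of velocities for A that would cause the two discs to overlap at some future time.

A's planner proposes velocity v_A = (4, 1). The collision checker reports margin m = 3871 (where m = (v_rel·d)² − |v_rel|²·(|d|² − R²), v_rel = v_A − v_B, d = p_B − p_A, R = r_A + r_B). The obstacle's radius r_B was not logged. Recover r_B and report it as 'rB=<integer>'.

m = 3871
d = (5, -16);  v_rel = (7, -7),  |v_rel|² = 98
v_rel×d = (7)·(-16) − (-7)·(5) = -77
since m = R²·98 − (-77)²:  R² = (5929 + 3871) / 98 = 100
R = √100 = 10  ⇒  r_B = 10 − 6 = 4

rB=4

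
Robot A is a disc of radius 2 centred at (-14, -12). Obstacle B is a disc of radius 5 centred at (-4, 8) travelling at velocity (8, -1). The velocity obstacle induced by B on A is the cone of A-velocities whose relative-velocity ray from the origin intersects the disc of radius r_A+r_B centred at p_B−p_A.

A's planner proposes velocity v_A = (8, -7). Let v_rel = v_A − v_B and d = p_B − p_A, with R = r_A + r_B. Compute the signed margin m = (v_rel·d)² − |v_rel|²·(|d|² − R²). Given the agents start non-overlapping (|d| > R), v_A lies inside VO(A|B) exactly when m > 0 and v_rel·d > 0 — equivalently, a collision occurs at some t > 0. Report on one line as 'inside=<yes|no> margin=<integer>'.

d = (10, 20),  |d|² = 500;  R = 2+5 = 7,  c = 500−7² = 451
v_rel = (0, -6),  |v_rel|² = 36;  v_rel·d = (0)·(10) + (-6)·(20) = -120
36·t² + 240·t + 451 = 0  ⇒  m = (-120)² − 36·451 = -1836
m = -1836 < 0,  v_rel·d = -120 < 0  ⇒  outside

inside=no margin=-1836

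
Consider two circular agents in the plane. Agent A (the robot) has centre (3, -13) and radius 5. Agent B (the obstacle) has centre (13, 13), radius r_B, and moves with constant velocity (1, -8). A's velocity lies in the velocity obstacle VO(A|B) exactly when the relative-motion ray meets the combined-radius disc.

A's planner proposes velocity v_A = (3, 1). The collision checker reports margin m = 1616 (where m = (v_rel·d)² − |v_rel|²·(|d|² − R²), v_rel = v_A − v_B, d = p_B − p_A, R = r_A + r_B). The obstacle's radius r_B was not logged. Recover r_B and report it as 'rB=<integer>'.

m = 1616
d = (10, 26);  v_rel = (2, 9),  |v_rel|² = 85
v_rel×d = (2)·(26) − (9)·(10) = -38
since m = R²·85 − (-38)²:  R² = (1444 + 1616) / 85 = 36
R = √36 = 6  ⇒  r_B = 6 − 5 = 1

rB=1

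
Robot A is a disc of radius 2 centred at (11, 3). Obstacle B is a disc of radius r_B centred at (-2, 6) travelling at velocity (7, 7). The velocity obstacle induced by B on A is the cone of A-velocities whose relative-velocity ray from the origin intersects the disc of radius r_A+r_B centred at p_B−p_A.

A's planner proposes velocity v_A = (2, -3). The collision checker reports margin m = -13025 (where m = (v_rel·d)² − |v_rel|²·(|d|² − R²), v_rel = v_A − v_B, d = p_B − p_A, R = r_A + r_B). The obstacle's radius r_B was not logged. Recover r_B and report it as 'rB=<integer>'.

m = -13025
d = (-13, 3);  v_rel = (-5, -10),  |v_rel|² = 125
v_rel×d = (-5)·(3) − (-10)·(-13) = -145
since m = R²·125 − (-145)²:  R² = (21025 + -13025) / 125 = 64
R = √64 = 8  ⇒  r_B = 8 − 2 = 6

rB=6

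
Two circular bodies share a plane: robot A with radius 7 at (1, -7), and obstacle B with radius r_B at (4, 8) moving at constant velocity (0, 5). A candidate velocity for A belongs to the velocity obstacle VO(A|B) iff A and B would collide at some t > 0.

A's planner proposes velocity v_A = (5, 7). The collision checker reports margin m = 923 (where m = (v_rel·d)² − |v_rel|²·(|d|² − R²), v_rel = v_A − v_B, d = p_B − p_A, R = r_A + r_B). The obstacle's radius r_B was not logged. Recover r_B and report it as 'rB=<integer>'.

m = 923
d = (3, 15);  v_rel = (5, 2),  |v_rel|² = 29
v_rel×d = (5)·(15) − (2)·(3) = 69
since m = R²·29 − 69²:  R² = (4761 + 923) / 29 = 196
R = √196 = 14  ⇒  r_B = 14 − 7 = 7

rB=7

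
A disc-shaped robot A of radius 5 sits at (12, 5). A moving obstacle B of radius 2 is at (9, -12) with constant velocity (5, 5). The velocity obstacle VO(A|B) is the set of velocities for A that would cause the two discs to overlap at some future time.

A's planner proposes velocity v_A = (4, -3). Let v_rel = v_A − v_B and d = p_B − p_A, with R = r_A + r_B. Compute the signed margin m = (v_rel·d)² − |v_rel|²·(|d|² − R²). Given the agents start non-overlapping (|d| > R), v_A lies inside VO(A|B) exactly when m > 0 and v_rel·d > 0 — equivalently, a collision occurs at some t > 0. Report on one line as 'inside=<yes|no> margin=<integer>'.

d = (-3, -17),  |d|² = 298;  R = 5+2 = 7,  c = 298−7² = 249
v_rel = (-1, -8),  |v_rel|² = 65;  v_rel·d = (-1)·(-3) + (-8)·(-17) = 139
65·t² − 278·t + 249 = 0  ⇒  m = 139² − 65·249 = 3136
m = 3136 > 0,  v_rel·d = 139 > 0  ⇒  inside

inside=yes margin=3136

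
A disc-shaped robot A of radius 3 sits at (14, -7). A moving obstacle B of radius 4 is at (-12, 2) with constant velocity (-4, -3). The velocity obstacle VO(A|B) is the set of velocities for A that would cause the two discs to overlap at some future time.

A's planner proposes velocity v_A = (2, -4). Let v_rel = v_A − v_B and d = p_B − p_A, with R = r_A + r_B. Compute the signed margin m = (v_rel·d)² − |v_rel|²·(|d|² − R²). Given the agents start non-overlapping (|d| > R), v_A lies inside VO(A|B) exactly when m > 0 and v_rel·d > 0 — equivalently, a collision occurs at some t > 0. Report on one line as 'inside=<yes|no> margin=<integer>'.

d = (-26, 9),  |d|² = 757;  R = 3+4 = 7,  c = 757−7² = 708
v_rel = (6, -1),  |v_rel|² = 37;  v_rel·d = (6)·(-26) + (-1)·(9) = -165
37·t² + 330·t + 708 = 0  ⇒  m = (-165)² − 37·708 = 1029
m = 1029 > 0,  v_rel·d = -165 < 0  ⇒  outside

inside=no margin=1029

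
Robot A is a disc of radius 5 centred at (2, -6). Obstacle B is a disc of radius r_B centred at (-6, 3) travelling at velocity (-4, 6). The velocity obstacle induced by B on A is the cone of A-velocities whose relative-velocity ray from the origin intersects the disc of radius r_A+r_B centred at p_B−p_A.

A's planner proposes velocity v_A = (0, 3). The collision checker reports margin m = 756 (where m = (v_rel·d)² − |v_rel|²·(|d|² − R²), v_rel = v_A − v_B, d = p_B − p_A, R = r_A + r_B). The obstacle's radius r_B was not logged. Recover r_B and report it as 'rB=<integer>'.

m = 756
d = (-8, 9);  v_rel = (4, -3),  |v_rel|² = 25
v_rel×d = (4)·(9) − (-3)·(-8) = 12
since m = R²·25 − 12²:  R² = (144 + 756) / 25 = 36
R = √36 = 6  ⇒  r_B = 6 − 5 = 1

rB=1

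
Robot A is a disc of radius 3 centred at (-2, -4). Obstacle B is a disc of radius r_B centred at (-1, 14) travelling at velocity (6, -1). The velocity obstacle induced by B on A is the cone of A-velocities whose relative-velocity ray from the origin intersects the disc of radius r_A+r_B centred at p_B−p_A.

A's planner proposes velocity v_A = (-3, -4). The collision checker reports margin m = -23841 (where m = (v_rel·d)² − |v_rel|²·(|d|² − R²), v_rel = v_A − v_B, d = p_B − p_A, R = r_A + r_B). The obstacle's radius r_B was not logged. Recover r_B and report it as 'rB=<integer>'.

m = -23841
d = (1, 18);  v_rel = (-9, -3),  |v_rel|² = 90
v_rel×d = (-9)·(18) − (-3)·(1) = -159
since m = R²·90 − (-159)²:  R² = (25281 + -23841) / 90 = 16
R = √16 = 4  ⇒  r_B = 4 − 3 = 1

rB=1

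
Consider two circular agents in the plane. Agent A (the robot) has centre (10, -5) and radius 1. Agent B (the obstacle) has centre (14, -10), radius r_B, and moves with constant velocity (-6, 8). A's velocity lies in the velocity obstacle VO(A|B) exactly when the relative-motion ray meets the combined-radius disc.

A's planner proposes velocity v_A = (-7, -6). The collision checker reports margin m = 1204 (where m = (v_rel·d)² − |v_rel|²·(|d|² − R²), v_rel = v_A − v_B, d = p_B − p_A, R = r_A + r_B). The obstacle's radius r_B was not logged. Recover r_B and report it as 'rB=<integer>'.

m = 1204
d = (4, -5);  v_rel = (-1, -14),  |v_rel|² = 197
v_rel×d = (-1)·(-5) − (-14)·(4) = 61
since m = R²·197 − 61²:  R² = (3721 + 1204) / 197 = 25
R = √25 = 5  ⇒  r_B = 5 − 1 = 4

rB=4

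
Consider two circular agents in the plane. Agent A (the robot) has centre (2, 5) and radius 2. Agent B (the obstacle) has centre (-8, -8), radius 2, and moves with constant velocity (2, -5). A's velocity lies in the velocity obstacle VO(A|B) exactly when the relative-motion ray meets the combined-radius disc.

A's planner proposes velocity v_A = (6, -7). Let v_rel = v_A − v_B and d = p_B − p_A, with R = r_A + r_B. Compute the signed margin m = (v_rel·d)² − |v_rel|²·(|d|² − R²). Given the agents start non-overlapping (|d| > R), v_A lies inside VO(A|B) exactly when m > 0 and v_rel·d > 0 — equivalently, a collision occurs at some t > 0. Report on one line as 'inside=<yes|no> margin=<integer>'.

d = (-10, -13),  |d|² = 269;  R = 2+2 = 4,  c = 269−4² = 253
v_rel = (4, -2),  |v_rel|² = 20;  v_rel·d = (4)·(-10) + (-2)·(-13) = -14
20·t² + 28·t + 253 = 0  ⇒  m = (-14)² − 20·253 = -4864
m = -4864 < 0,  v_rel·d = -14 < 0  ⇒  outside

inside=no margin=-4864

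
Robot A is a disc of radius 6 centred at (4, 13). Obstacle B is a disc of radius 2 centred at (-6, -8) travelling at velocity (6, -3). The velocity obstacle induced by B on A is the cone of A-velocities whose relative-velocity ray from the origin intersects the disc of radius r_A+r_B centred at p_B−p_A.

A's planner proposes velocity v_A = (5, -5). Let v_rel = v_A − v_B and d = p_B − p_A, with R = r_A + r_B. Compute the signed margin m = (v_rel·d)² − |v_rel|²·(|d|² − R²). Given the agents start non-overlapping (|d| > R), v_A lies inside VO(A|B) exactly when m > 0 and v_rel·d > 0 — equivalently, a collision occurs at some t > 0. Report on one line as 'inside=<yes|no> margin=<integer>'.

d = (-10, -21),  |d|² = 541;  R = 6+2 = 8,  c = 541−8² = 477
v_rel = (-1, -2),  |v_rel|² = 5;  v_rel·d = (-1)·(-10) + (-2)·(-21) = 52
5·t² − 104·t + 477 = 0  ⇒  m = 52² − 5·477 = 319
m = 319 > 0,  v_rel·d = 52 > 0  ⇒  inside

inside=yes margin=319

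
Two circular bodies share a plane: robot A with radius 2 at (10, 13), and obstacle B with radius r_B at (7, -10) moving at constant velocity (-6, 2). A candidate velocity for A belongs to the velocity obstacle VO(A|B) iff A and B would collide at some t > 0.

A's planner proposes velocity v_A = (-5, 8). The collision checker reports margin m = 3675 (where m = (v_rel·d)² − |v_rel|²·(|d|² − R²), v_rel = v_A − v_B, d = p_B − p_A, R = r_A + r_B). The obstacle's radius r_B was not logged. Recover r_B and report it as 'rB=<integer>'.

m = 3675
d = (-3, -23);  v_rel = (1, 6),  |v_rel|² = 37
v_rel×d = (1)·(-23) − (6)·(-3) = -5
since m = R²·37 − (-5)²:  R² = (25 + 3675) / 37 = 100
R = √100 = 10  ⇒  r_B = 10 − 2 = 8

rB=8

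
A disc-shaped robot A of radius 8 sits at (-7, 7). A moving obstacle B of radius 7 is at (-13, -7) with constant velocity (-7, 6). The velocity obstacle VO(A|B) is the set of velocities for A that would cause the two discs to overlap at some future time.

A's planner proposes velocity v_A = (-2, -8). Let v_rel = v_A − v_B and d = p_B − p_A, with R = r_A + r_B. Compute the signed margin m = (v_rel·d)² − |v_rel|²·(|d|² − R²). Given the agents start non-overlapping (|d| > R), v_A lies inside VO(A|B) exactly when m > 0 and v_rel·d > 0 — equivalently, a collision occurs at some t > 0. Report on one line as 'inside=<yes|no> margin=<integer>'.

d = (-6, -14),  |d|² = 232;  R = 8+7 = 15,  c = 232−15² = 7
v_rel = (5, -14),  |v_rel|² = 221;  v_rel·d = (5)·(-6) + (-14)·(-14) = 166
221·t² − 332·t + 7 = 0  ⇒  m = 166² − 221·7 = 26009
m = 26009 > 0,  v_rel·d = 166 > 0  ⇒  inside

inside=yes margin=26009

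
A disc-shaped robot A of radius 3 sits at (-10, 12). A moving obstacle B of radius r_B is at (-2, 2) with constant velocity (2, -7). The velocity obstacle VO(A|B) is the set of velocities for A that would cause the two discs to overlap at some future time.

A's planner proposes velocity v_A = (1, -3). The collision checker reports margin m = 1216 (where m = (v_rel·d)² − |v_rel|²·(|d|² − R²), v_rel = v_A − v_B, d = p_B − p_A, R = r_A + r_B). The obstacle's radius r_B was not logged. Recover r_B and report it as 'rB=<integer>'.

m = 1216
d = (8, -10);  v_rel = (-1, 4),  |v_rel|² = 17
v_rel×d = (-1)·(-10) − (4)·(8) = -22
since m = R²·17 − (-22)²:  R² = (484 + 1216) / 17 = 100
R = √100 = 10  ⇒  r_B = 10 − 3 = 7

rB=7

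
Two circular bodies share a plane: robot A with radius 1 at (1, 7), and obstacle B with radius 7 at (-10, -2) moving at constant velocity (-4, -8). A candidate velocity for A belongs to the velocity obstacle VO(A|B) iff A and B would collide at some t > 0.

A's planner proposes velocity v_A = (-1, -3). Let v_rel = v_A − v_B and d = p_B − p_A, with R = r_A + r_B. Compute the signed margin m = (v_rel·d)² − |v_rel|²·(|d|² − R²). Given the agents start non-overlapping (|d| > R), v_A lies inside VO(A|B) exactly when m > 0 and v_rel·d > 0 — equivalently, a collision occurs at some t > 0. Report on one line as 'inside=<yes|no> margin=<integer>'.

d = (-11, -9),  |d|² = 202;  R = 1+7 = 8,  c = 202−8² = 138
v_rel = (3, 5),  |v_rel|² = 34;  v_rel·d = (3)·(-11) + (5)·(-9) = -78
34·t² + 156·t + 138 = 0  ⇒  m = (-78)² − 34·138 = 1392
m = 1392 > 0,  v_rel·d = -78 < 0  ⇒  outside

inside=no margin=1392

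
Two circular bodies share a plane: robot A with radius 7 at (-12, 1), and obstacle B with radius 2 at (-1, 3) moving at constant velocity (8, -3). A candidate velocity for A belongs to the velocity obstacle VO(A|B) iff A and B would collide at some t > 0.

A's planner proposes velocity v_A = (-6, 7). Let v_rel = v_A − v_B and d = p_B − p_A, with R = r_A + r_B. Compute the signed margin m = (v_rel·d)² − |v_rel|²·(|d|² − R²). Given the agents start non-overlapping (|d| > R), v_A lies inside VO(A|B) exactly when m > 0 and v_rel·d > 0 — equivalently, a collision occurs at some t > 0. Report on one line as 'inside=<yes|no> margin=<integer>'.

d = (11, 2),  |d|² = 125;  R = 7+2 = 9,  c = 125−9² = 44
v_rel = (-14, 10),  |v_rel|² = 296;  v_rel·d = (-14)·(11) + (10)·(2) = -134
296·t² + 268·t + 44 = 0  ⇒  m = (-134)² − 296·44 = 4932
m = 4932 > 0,  v_rel·d = -134 < 0  ⇒  outside

inside=no margin=4932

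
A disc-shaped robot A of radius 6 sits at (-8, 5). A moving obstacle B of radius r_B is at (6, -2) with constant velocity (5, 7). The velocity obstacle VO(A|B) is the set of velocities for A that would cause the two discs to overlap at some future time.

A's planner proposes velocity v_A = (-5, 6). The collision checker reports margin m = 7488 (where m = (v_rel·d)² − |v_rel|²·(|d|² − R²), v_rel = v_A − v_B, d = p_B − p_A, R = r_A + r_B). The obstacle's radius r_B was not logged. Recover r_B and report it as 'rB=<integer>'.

m = 7488
d = (14, -7);  v_rel = (-10, -1),  |v_rel|² = 101
v_rel×d = (-10)·(-7) − (-1)·(14) = 84
since m = R²·101 − 84²:  R² = (7056 + 7488) / 101 = 144
R = √144 = 12  ⇒  r_B = 12 − 6 = 6

rB=6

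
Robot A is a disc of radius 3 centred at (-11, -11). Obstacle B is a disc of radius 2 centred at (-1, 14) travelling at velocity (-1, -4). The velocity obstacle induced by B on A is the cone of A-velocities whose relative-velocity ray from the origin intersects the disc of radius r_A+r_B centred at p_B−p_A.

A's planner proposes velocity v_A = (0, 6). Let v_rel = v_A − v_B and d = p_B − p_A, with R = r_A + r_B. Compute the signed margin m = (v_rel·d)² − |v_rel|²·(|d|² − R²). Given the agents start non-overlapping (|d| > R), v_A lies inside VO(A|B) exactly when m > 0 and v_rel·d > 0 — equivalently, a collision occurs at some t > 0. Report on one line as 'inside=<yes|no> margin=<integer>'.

d = (10, 25),  |d|² = 725;  R = 3+2 = 5,  c = 725−5² = 700
v_rel = (1, 10),  |v_rel|² = 101;  v_rel·d = (1)·(10) + (10)·(25) = 260
101·t² − 520·t + 700 = 0  ⇒  m = 260² − 101·700 = -3100
m = -3100 < 0,  v_rel·d = 260 > 0  ⇒  outside

inside=no margin=-3100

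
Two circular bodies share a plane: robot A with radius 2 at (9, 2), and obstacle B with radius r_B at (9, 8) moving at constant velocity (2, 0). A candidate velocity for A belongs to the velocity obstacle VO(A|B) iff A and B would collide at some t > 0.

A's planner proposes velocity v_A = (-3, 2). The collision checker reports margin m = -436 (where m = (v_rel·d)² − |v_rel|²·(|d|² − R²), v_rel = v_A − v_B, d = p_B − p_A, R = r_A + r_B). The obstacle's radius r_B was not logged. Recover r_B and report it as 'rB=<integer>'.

m = -436
d = (0, 6);  v_rel = (-5, 2),  |v_rel|² = 29
v_rel×d = (-5)·(6) − (2)·(0) = -30
since m = R²·29 − (-30)²:  R² = (900 + -436) / 29 = 16
R = √16 = 4  ⇒  r_B = 4 − 2 = 2

rB=2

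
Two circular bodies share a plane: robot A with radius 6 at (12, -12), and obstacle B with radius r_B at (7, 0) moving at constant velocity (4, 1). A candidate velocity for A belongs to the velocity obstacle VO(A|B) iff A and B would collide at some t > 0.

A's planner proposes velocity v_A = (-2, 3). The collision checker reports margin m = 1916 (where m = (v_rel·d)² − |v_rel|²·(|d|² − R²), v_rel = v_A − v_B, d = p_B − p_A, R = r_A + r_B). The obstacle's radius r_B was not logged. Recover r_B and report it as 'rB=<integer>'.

m = 1916
d = (-5, 12);  v_rel = (-6, 2),  |v_rel|² = 40
v_rel×d = (-6)·(12) − (2)·(-5) = -62
since m = R²·40 − (-62)²:  R² = (3844 + 1916) / 40 = 144
R = √144 = 12  ⇒  r_B = 12 − 6 = 6

rB=6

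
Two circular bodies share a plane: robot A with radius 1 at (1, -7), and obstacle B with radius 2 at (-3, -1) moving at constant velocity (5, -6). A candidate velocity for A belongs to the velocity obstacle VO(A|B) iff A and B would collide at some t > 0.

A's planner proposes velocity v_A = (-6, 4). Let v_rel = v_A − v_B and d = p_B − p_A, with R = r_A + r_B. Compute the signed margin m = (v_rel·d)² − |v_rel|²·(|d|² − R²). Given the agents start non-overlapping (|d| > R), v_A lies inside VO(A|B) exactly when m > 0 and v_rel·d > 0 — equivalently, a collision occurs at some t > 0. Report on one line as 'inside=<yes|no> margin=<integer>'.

d = (-4, 6),  |d|² = 52;  R = 1+2 = 3,  c = 52−3² = 43
v_rel = (-11, 10),  |v_rel|² = 221;  v_rel·d = (-11)·(-4) + (10)·(6) = 104
221·t² − 208·t + 43 = 0  ⇒  m = 104² − 221·43 = 1313
m = 1313 > 0,  v_rel·d = 104 > 0  ⇒  inside

inside=yes margin=1313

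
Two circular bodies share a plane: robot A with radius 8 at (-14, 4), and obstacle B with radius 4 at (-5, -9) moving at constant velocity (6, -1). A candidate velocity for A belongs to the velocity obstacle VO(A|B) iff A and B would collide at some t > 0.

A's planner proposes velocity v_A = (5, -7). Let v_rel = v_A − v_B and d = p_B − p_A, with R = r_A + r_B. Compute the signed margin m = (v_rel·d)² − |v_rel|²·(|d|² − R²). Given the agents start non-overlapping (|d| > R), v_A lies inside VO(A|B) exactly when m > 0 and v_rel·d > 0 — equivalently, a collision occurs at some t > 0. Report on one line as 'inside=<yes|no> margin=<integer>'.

d = (9, -13),  |d|² = 250;  R = 8+4 = 12,  c = 250−12² = 106
v_rel = (-1, -6),  |v_rel|² = 37;  v_rel·d = (-1)·(9) + (-6)·(-13) = 69
37·t² − 138·t + 106 = 0  ⇒  m = 69² − 37·106 = 839
m = 839 > 0,  v_rel·d = 69 > 0  ⇒  inside

inside=yes margin=839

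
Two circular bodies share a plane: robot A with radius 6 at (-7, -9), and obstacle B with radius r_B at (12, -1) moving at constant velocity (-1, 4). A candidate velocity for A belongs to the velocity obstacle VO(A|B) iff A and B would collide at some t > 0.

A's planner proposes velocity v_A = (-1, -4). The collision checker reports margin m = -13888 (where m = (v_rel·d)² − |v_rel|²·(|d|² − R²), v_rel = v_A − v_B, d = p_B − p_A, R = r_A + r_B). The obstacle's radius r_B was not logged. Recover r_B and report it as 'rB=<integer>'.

m = -13888
d = (19, 8);  v_rel = (0, -8),  |v_rel|² = 64
v_rel×d = (0)·(8) − (-8)·(19) = 152
since m = R²·64 − 152²:  R² = (23104 + -13888) / 64 = 144
R = √144 = 12  ⇒  r_B = 12 − 6 = 6

rB=6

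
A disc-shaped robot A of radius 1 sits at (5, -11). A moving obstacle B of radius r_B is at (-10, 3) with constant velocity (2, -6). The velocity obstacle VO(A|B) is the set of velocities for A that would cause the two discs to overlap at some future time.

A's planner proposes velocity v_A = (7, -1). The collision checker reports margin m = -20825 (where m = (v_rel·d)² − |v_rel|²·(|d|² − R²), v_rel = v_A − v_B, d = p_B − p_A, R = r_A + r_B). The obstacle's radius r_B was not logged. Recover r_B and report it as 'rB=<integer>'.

m = -20825
d = (-15, 14);  v_rel = (5, 5),  |v_rel|² = 50
v_rel×d = (5)·(14) − (5)·(-15) = 145
since m = R²·50 − 145²:  R² = (21025 + -20825) / 50 = 4
R = √4 = 2  ⇒  r_B = 2 − 1 = 1

rB=1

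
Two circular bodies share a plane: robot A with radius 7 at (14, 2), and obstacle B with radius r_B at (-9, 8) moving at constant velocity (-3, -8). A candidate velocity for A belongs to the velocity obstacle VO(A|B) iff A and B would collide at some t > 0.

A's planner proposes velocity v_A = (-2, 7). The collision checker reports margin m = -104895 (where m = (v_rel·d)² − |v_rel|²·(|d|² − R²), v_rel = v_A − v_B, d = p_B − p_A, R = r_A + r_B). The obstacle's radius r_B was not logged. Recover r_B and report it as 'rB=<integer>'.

m = -104895
d = (-23, 6);  v_rel = (1, 15),  |v_rel|² = 226
v_rel×d = (1)·(6) − (15)·(-23) = 351
since m = R²·226 − 351²:  R² = (123201 + -104895) / 226 = 81
R = √81 = 9  ⇒  r_B = 9 − 7 = 2

rB=2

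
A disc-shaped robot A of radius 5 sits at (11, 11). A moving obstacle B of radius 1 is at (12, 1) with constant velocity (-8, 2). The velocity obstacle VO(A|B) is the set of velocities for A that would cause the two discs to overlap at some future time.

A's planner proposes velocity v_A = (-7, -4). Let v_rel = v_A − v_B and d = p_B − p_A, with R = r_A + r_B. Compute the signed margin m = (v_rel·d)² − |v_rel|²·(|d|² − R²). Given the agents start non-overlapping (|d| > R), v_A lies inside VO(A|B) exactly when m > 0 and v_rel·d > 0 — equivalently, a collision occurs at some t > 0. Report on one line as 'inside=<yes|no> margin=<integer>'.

d = (1, -10),  |d|² = 101;  R = 5+1 = 6,  c = 101−6² = 65
v_rel = (1, -6),  |v_rel|² = 37;  v_rel·d = (1)·(1) + (-6)·(-10) = 61
37·t² − 122·t + 65 = 0  ⇒  m = 61² − 37·65 = 1316
m = 1316 > 0,  v_rel·d = 61 > 0  ⇒  inside

inside=yes margin=1316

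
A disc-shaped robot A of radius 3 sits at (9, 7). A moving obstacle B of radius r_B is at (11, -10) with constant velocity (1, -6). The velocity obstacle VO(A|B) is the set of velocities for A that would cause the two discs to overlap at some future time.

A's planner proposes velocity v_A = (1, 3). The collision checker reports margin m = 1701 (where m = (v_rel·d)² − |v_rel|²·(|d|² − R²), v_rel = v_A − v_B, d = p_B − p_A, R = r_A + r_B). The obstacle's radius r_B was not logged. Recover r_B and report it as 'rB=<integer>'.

m = 1701
d = (2, -17);  v_rel = (0, 9),  |v_rel|² = 81
v_rel×d = (0)·(-17) − (9)·(2) = -18
since m = R²·81 − (-18)²:  R² = (324 + 1701) / 81 = 25
R = √25 = 5  ⇒  r_B = 5 − 3 = 2

rB=2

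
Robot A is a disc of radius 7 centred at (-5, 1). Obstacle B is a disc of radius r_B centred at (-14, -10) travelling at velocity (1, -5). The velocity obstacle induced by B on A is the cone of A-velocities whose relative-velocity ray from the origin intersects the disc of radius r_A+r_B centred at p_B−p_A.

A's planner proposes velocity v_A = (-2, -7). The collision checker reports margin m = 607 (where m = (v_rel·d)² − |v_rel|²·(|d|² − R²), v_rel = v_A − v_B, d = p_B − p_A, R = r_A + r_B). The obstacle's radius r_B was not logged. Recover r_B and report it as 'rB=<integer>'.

m = 607
d = (-9, -11);  v_rel = (-3, -2),  |v_rel|² = 13
v_rel×d = (-3)·(-11) − (-2)·(-9) = 15
since m = R²·13 − 15²:  R² = (225 + 607) / 13 = 64
R = √64 = 8  ⇒  r_B = 8 − 7 = 1

rB=1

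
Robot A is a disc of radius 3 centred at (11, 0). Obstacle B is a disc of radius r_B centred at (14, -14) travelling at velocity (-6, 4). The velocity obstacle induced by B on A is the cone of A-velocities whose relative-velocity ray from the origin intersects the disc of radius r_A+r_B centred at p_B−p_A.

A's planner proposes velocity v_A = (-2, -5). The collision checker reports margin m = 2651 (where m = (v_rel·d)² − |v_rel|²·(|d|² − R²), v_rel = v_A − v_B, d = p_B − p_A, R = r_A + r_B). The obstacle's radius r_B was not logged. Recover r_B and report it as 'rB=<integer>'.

m = 2651
d = (3, -14);  v_rel = (4, -9),  |v_rel|² = 97
v_rel×d = (4)·(-14) − (-9)·(3) = -29
since m = R²·97 − (-29)²:  R² = (841 + 2651) / 97 = 36
R = √36 = 6  ⇒  r_B = 6 − 3 = 3

rB=3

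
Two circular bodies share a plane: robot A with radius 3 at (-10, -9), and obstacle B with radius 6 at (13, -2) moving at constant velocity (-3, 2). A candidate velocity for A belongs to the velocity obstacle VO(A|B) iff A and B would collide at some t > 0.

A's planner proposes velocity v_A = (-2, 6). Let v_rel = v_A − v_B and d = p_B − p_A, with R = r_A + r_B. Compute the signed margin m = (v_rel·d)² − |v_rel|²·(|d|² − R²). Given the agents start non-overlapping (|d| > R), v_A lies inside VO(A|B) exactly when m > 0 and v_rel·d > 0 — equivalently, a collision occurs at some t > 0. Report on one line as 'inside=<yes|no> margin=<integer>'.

d = (23, 7),  |d|² = 578;  R = 3+6 = 9,  c = 578−9² = 497
v_rel = (1, 4),  |v_rel|² = 17;  v_rel·d = (1)·(23) + (4)·(7) = 51
17·t² − 102·t + 497 = 0  ⇒  m = 51² − 17·497 = -5848
m = -5848 < 0,  v_rel·d = 51 > 0  ⇒  outside

inside=no margin=-5848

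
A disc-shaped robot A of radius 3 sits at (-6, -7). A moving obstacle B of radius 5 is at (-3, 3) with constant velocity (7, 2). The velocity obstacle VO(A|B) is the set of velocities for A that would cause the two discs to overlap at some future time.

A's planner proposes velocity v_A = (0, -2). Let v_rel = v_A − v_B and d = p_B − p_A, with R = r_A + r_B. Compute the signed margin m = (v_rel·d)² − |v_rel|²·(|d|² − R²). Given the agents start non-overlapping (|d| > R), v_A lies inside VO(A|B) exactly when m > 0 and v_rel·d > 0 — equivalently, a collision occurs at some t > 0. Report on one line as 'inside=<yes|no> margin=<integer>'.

d = (3, 10),  |d|² = 109;  R = 3+5 = 8,  c = 109−8² = 45
v_rel = (-7, -4),  |v_rel|² = 65;  v_rel·d = (-7)·(3) + (-4)·(10) = -61
65·t² + 122·t + 45 = 0  ⇒  m = (-61)² − 65·45 = 796
m = 796 > 0,  v_rel·d = -61 < 0  ⇒  outside

inside=no margin=796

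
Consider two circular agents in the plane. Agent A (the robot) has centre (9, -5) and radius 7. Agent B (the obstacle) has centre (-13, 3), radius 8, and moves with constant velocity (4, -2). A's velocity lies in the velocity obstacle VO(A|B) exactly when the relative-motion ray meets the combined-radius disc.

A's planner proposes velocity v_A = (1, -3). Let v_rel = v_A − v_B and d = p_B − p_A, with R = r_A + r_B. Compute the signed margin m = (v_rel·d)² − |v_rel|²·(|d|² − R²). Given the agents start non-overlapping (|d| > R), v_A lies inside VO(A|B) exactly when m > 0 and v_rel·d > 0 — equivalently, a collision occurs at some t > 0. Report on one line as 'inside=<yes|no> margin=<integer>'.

d = (-22, 8),  |d|² = 548;  R = 7+8 = 15,  c = 548−15² = 323
v_rel = (-3, -1),  |v_rel|² = 10;  v_rel·d = (-3)·(-22) + (-1)·(8) = 58
10·t² − 116·t + 323 = 0  ⇒  m = 58² − 10·323 = 134
m = 134 > 0,  v_rel·d = 58 > 0  ⇒  inside

inside=yes margin=134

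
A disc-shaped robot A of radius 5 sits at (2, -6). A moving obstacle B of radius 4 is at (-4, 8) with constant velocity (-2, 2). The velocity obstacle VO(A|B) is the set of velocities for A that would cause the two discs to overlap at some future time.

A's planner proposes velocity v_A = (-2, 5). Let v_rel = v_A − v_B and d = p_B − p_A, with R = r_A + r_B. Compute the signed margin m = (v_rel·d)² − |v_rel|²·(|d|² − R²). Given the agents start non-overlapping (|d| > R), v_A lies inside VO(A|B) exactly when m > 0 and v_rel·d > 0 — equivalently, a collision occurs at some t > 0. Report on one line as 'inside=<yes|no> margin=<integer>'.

d = (-6, 14),  |d|² = 232;  R = 5+4 = 9,  c = 232−9² = 151
v_rel = (0, 3),  |v_rel|² = 9;  v_rel·d = (0)·(-6) + (3)·(14) = 42
9·t² − 84·t + 151 = 0  ⇒  m = 42² − 9·151 = 405
m = 405 > 0,  v_rel·d = 42 > 0  ⇒  inside

inside=yes margin=405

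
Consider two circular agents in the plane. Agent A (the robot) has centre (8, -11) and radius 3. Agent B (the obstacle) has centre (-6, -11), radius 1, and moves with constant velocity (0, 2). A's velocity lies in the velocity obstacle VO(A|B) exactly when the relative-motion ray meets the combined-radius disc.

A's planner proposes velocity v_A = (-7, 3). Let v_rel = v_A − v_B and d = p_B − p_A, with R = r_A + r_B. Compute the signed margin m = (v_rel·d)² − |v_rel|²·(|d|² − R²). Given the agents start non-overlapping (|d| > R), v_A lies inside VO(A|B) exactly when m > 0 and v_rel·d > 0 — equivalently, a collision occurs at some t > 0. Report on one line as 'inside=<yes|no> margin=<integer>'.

d = (-14, 0),  |d|² = 196;  R = 3+1 = 4,  c = 196−4² = 180
v_rel = (-7, 1),  |v_rel|² = 50;  v_rel·d = (-7)·(-14) + (1)·(0) = 98
50·t² − 196·t + 180 = 0  ⇒  m = 98² − 50·180 = 604
m = 604 > 0,  v_rel·d = 98 > 0  ⇒  inside

inside=yes margin=604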